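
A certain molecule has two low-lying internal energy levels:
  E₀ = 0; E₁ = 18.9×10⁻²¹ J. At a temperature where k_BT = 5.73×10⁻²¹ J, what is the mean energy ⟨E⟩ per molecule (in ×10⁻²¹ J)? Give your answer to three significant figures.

Eᵢ/kT = 0, 3.2984.
Z = Σ e^(−Eᵢ/kT) = e^(−0) + e^(−3.2984) = 1.0000 + 0.036942 = 1.0369.
⟨E⟩ = Σ Eᵢ e^(−Eᵢ/kT) / Z = (0·1.0000 + 18.9·0.036942) / 1.0369 = 0.673 ×10⁻²¹ J.

0.673 ×10⁻²¹ J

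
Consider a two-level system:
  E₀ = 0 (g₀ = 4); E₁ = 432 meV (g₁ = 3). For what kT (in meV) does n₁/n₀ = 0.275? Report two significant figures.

n₁/n₀ = (g₁/g₀) exp[−(E₁−E₀)/kT] = 0.275.
⇒ (E₁−E₀)/kT = ln((3/4)/0.275) = ln(2.727) = 1.003.
kT = 432 meV / 1.003 = 430 meV.

430 meV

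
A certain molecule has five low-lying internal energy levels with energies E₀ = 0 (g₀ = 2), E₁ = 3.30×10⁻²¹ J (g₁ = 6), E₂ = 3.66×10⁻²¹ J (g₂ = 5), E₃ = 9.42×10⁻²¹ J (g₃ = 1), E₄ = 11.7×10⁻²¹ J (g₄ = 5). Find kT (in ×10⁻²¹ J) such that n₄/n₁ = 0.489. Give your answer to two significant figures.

n₄/n₁ = (g₄/g₁) exp[−(E₄−E₁)/kT] = 0.489.
⇒ (E₄−E₁)/kT = ln((5/6)/0.489) = ln(1.704) = 0.5330.
kT = 8.40 ×10⁻²¹ J / 0.5330 = 16 ×10⁻²¹ J.

16 ×10⁻²¹ J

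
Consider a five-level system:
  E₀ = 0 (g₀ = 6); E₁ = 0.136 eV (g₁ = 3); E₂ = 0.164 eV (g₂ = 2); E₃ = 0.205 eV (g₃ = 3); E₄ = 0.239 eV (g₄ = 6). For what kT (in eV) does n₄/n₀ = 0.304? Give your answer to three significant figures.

n₄/n₀ = (g₄/g₀) exp[−(E₄−E₀)/kT] = 0.304.
⇒ (E₄−E₀)/kT = ln((6/6)/0.304) = ln(3.2895) = 1.1907.
kT = 0.239 eV / 1.1907 = 0.201 eV.

0.201 eV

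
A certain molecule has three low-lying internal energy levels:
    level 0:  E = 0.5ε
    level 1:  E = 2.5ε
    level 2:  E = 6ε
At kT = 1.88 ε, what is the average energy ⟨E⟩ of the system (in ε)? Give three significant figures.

Eᵢ/kT = 0.26596, 1.3298, 3.1915.
Z = Σ e^(−Eᵢ/kT) = e^(−0.26596) + e^(−1.3298) + e^(−3.1915) = 0.76647 + 0.26453 + 0.041110 = 1.0721.
⟨E⟩ = Σ Eᵢ e^(−Eᵢ/kT) / Z = (0.5·0.76647 + 2.5·0.26453 + 6·0.041110) / 1.0721 = 1.20 ε.

1.20 ε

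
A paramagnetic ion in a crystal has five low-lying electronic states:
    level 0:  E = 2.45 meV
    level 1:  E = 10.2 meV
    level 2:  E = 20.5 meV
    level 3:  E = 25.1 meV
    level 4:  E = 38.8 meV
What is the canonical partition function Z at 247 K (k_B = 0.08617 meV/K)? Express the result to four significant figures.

k_BT = 0.08617 × 247 K = 21.2840 meV.
Eᵢ/kT = 0.115110, 0.479233, 0.963165, 1.17929, 1.82297.
Z = Σ e^(−Eᵢ/kT) = e^(−0.115110) + e^(−0.479233) + e^(−0.963165) + e^(−1.17929) + e^(−1.82297) = 0.891268 + 0.619258 + 0.381683 + 0.307497 + 0.161545 = 2.36125.

Z = 2.361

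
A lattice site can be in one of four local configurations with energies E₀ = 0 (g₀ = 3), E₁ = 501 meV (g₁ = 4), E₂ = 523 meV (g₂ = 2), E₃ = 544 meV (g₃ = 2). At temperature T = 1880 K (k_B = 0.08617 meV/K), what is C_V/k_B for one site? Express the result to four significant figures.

0.9054

k_BT = 0.08617 × 1880 K = 162.000 meV.
Eᵢ/kT = 0, 3.09259, 3.22840, 3.35802.
Z = Σ gᵢe^(−Eᵢ/kT) = 3·e^(−0) + 4·e^(−3.09259) + 2·e^(−3.22840) + 2·e^(−3.35802) = 3.00000 + 0.181537 + 0.0792417 + 0.0696082 = 3.33039.
⟨E⟩ = 51.1232 meV, ⟨E²⟩ = 26375.4 meV².
C_V/k_B = (⟨E²⟩ − ⟨E⟩²)/(kT)² = (26375.4 − 2613.58)/26244.0 = 0.9054.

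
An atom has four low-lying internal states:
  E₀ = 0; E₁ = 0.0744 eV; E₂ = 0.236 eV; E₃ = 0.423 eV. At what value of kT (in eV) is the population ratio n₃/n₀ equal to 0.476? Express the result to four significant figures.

n₃/n₀ = exp[−(E₃−E₀)/kT] = 0.476.
⇒ (E₃−E₀)/kT = ln(1/0.476) = ln(2.10084) = 0.742337.
kT = 0.423 eV / 0.742337 = 0.5698 eV.

0.5698 eV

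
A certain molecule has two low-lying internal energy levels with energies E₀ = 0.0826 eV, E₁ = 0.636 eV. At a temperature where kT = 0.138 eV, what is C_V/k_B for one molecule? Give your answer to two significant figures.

0.28

Eᵢ/kT = 0.5986, 4.609.
Z = Σ e^(−Eᵢ/kT) = e^(−0.5986) + e^(−4.609) = 0.5496 + 0.009962 = 0.5596.
⟨E⟩ = 0.09245 eV, ⟨E²⟩ = 0.01390 eV².
C_V/k_B = (⟨E²⟩ − ⟨E⟩²)/(kT)² = (0.01390 − 0.008547)/0.01904 = 0.28.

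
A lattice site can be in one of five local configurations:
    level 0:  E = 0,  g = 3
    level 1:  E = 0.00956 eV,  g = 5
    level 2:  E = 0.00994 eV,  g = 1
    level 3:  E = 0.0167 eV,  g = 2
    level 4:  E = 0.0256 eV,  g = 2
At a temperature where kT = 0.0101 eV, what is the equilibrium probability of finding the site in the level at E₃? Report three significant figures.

Eᵢ/kT = 0, 0.94653, 0.98416, 1.6535, 2.5347.
Z = Σ gᵢe^(−Eᵢ/kT) = 3·e^(−0) + 5·e^(−0.94653) + 1·e^(−0.98416) + 2·e^(−1.6535) + 2·e^(−2.5347) = 3.0000 + 1.9404 + 0.37375 + 0.38276 + 0.15857 = 5.8555.
P₃ = g₃ e^(−E₃/kT) / Z = 0.38276/5.8555 = 0.0654.

0.0654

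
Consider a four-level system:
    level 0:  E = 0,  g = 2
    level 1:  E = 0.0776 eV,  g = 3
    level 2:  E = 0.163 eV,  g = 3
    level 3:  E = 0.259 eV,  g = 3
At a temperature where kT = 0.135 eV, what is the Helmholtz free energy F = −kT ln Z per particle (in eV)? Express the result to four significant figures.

-0.2180 eV

Eᵢ/kT = 0, 0.574815, 1.20741, 1.91852.
Z = Σ gᵢe^(−Eᵢ/kT) = 2·e^(−0) + 3·e^(−0.574815) + 3·e^(−1.20741) + 3·e^(−1.91852) = 2.00000 + 1.68843 + 0.896912 + 0.440472 = 5.02581.
F = −kT ln Z = −0.135 × ln(5.02581) = −0.135 × 1.61459 = -0.2180 eV.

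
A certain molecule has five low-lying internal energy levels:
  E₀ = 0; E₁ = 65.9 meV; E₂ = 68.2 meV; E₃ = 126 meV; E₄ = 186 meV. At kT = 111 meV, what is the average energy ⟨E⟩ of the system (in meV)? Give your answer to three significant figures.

57.1 meV

Eᵢ/kT = 0, 0.59369, 0.61441, 1.1351, 1.6757.
Z = Σ e^(−Eᵢ/kT) = e^(−0) + e^(−0.59369) + e^(−0.61441) + e^(−1.1351) + e^(−1.6757) = 1.0000 + 0.55229 + 0.54096 + 0.32139 + 0.18718 = 2.6018.
⟨E⟩ = Σ Eᵢ e^(−Eᵢ/kT) / Z = (0·1.0000 + 65.9·0.55229 + 68.2·0.54096 + 126·0.32139 + 186·0.18718) / 2.6018 = 57.1 meV.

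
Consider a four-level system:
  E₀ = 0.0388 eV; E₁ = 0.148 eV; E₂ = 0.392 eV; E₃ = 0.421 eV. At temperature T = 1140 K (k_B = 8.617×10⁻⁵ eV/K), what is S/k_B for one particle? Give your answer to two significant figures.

k_BT = 8.617×10⁻⁵ × 1140 K = 0.09823 eV.
Eᵢ/kT = 0.3950, 1.507, 3.991, 4.286.
Z = Σ e^(−Eᵢ/kT) = e^(−0.3950) + e^(−1.507) + e^(−3.991) + e^(−4.286) = 0.6737 + 0.2216 + 0.01848 + 0.01376 = 0.9275.
⟨E⟩ = Σ EᵢPᵢ = 0.07760 eV.
S/k_B = ln Z + ⟨E⟩/kT = ln(0.9275) + 0.07760/0.09823 = -0.07526 + 0.7900 = 0.71.

0.71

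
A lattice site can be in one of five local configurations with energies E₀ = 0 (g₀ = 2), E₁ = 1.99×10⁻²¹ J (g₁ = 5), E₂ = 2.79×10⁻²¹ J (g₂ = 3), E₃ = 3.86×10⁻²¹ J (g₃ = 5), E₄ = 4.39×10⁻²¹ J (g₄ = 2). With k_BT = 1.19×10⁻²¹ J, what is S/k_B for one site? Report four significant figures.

2.127

Eᵢ/kT = 0, 1.67227, 2.34454, 3.24370, 3.68908.
Z = Σ gᵢe^(−Eᵢ/kT) = 2·e^(−0) + 5·e^(−1.67227) + 3·e^(−2.34454) + 5·e^(−3.24370) + 2·e^(−3.68908) = 2.00000 + 0.939101 + 0.287674 + 0.195096 + 0.0499900 = 3.47186.
⟨E⟩ = Σ EᵢPᵢ = 1.04957 ×10⁻²¹ J.
S/k_B = ln Z + ⟨E⟩/kT = ln(3.47186) + 1.04957/1.19 = 1.24469 + 0.881992 = 2.127.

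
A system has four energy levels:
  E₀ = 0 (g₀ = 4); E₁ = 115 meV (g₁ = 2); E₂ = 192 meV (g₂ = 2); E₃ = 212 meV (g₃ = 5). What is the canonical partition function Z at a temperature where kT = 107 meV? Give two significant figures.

Z = 5.7

Eᵢ/kT = 0, 1.075, 1.794, 1.981.
Z = Σ gᵢe^(−Eᵢ/kT) = 4·e^(−0) + 2·e^(−1.075) + 2·e^(−1.794) + 5·e^(−1.981) = 4.000 + 0.6826 + 0.3326 + 0.6897 = 5.705.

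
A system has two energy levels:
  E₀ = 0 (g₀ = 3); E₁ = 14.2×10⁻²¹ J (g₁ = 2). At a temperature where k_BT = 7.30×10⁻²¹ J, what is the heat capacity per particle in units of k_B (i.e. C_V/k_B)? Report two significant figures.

Eᵢ/kT = 0, 1.945.
Z = Σ gᵢe^(−Eᵢ/kT) = 3·e^(−0) + 2·e^(−1.945) = 3.000 + 0.2860 = 3.286.
⟨E⟩ = 1.236, ⟨E²⟩ = 17.55.
C_V/k_B = (⟨E²⟩ − ⟨E⟩²)/(kT)² = (17.55 − 1.528)/53.29 = 0.30.

0.30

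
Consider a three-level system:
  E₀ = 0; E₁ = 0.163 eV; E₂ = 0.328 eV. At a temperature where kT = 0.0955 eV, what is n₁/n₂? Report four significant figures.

5.628

n₁/n₂ = exp[−(E₁−E₂)/kT] = exp(−(-0.165 eV)/(0.0955 eV)) = exp(1.72775) = 5.628.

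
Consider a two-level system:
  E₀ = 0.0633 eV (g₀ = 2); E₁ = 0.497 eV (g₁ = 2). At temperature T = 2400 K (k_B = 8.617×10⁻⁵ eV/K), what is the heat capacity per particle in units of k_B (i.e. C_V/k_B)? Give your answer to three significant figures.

k_BT = 8.617×10⁻⁵ × 2400 K = 0.20681 eV.
Eᵢ/kT = 0.30608, 2.4032.
Z = Σ gᵢe^(−Eᵢ/kT) = 2·e^(−0.30608) + 2·e^(−2.4032) = 1.4727 + 0.18086 = 1.6536.
⟨E⟩ = 0.11073 eV, ⟨E²⟩ = 0.030585 eV².
C_V/k_B = (⟨E²⟩ − ⟨E⟩²)/(kT)² = (0.030585 − 0.012261)/0.042770 = 0.428.

0.428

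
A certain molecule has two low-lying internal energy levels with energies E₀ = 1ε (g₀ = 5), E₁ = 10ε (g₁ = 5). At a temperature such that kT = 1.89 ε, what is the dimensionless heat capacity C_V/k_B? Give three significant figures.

Eᵢ/kT = 0.52910, 5.2910.
Z = Σ gᵢe^(−Eᵢ/kT) = 5·e^(−0.52910) + 5·e^(−5.2910) = 2.9457 + 0.025184 = 2.9709.
⟨E⟩ = 1.0763 ε, ⟨E²⟩ = 1.8392 ε².
C_V/k_B = (⟨E²⟩ − ⟨E⟩²)/(kT)² = (1.8392 − 1.1584)/3.5721 = 0.191.

0.191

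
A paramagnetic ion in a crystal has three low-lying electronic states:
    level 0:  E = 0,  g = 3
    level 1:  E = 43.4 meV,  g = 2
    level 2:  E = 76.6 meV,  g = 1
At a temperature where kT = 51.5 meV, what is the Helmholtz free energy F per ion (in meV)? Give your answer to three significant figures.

-72.5 meV

Eᵢ/kT = 0, 0.84272, 1.4874.
Z = Σ gᵢe^(−Eᵢ/kT) = 3·e^(−0) + 2·e^(−0.84272) + 1·e^(−1.4874) = 3.0000 + 0.86108 + 0.22596 = 4.0870.
F = −kT ln Z = −51.5 × ln(4.0870) = −51.5 × 1.4078 = -72.5 meV.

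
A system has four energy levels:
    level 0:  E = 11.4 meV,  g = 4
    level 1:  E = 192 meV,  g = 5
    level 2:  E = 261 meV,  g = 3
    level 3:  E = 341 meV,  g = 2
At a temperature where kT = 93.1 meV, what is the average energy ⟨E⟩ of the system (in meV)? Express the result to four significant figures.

Eᵢ/kT = 0.122449, 2.06230, 2.80344, 3.66273.
Z = Σ gᵢe^(−Eᵢ/kT) = 4·e^(−0.122449) + 5·e^(−2.06230) + 3·e^(−2.80344) + 2·e^(−3.66273) = 3.53900 + 0.635806 + 0.181804 + 0.0513247 = 4.40793.
⟨E⟩ = Σ Eᵢ gᵢe^(−Eᵢ/kT) / Z = (11.4·3.53900 + 192·0.635806 + 261·0.181804 + 341·0.0513247) / 4.40793 = 51.58 meV.

51.58 meV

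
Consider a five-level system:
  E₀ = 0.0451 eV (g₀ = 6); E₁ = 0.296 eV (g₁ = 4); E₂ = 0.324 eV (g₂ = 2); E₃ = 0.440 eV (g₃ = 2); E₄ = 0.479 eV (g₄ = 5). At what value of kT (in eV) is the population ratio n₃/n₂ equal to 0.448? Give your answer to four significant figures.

0.1445 eV

n₃/n₂ = (g₃/g₂) exp[−(E₃−E₂)/kT] = 0.448.
⇒ (E₃−E₂)/kT = ln((2/2)/0.448) = ln(2.23214) = 0.802961.
kT = 0.116 eV / 0.802961 = 0.1445 eV.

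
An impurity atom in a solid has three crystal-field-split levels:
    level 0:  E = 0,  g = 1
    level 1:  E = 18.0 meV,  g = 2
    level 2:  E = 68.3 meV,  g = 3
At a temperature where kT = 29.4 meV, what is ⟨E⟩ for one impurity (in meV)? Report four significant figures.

Eᵢ/kT = 0, 0.612245, 2.32313.
Z = Σ gᵢe^(−Eᵢ/kT) = 1·e^(−0) + 2·e^(−0.612245) + 3·e^(−2.32313) = 1.00000 + 1.08426 + 0.293899 = 2.37816.
⟨E⟩ = Σ Eᵢ gᵢe^(−Eᵢ/kT) / Z = (0·1.00000 + 18.0·1.08426 + 68.3·0.293899) / 2.37816 = 16.65 meV.

16.65 meV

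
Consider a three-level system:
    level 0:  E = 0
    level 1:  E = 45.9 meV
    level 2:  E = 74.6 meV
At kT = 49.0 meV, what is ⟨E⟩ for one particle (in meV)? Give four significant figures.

Eᵢ/kT = 0, 0.936735, 1.52245.
Z = Σ e^(−Eᵢ/kT) = e^(−0) + e^(−0.936735) + e^(−1.52245) = 1.00000 + 0.391905 + 0.218177 = 1.61008.
⟨E⟩ = Σ Eᵢ e^(−Eᵢ/kT) / Z = (0·1.00000 + 45.9·0.391905 + 74.6·0.218177) / 1.61008 = 21.28 meV.

21.28 meV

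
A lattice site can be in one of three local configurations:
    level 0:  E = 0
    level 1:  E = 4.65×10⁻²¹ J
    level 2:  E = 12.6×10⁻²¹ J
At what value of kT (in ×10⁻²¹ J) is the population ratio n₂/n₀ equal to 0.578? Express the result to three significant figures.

23.0 ×10⁻²¹ J

n₂/n₀ = exp[−(E₂−E₀)/kT] = 0.578.
⇒ (E₂−E₀)/kT = ln(1/0.578) = ln(1.7301) = 0.54818.
kT = 12.6 ×10⁻²¹ J / 0.54818 = 23.0 ×10⁻²¹ J.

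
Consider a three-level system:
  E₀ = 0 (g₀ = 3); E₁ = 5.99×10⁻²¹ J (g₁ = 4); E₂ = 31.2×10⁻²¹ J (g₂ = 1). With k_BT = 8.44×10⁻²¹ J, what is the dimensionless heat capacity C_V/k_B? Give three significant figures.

0.178

Eᵢ/kT = 0, 0.70972, 3.6967.
Z = Σ gᵢe^(−Eᵢ/kT) = 3·e^(−0) + 4·e^(−0.70972) + 1·e^(−3.6967) = 3.0000 + 1.9671 + 0.024805 = 4.9919.
⟨E⟩ = 2.5154, ⟨E²⟩ = 18.976.
C_V/k_B = (⟨E²⟩ − ⟨E⟩²)/(kT)² = (18.976 − 6.3272)/71.234 = 0.178.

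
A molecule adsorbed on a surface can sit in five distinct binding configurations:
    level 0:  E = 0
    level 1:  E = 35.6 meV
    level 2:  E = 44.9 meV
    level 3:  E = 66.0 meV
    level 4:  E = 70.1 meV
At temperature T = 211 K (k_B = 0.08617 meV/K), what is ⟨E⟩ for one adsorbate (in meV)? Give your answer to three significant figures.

k_BT = 0.08617 × 211 K = 18.182 meV.
Eᵢ/kT = 0, 1.9580, 2.4695, 3.6300, 3.8555.
Z = Σ e^(−Eᵢ/kT) = e^(−0) + e^(−1.9580) + e^(−2.4695) + e^(−3.6300) + e^(−3.8555) = 1.0000 + 0.14114 + 0.084627 + 0.026516 + 0.021163 = 1.2734.
⟨E⟩ = Σ Eᵢ e^(−Eᵢ/kT) / Z = (0·1.0000 + 35.6·0.14114 + 44.9·0.084627 + 66.0·0.026516 + 70.1·0.021163) / 1.2734 = 9.47 meV.

9.47 meV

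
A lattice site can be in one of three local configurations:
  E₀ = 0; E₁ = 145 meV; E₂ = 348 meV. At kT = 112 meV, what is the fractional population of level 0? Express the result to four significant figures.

0.7583

Eᵢ/kT = 0, 1.29464, 3.10714.
Z = Σ e^(−Eᵢ/kT) = e^(−0) + e^(−1.29464) + e^(−3.10714) = 1.00000 + 0.273996 + 0.0447287 = 1.31872.
P₀ = e^(−E₀/kT) / Z = 1.00000/1.31872 = 0.7583.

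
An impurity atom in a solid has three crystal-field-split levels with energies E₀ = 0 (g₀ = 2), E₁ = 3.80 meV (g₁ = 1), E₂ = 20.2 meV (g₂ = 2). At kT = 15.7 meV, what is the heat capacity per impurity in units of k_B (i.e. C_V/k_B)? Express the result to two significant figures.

0.21

Eᵢ/kT = 0, 0.2420, 1.287.
Z = Σ gᵢe^(−Eᵢ/kT) = 2·e^(−0) + 1·e^(−0.2420) + 2·e^(−1.287) = 2.000 + 0.7851 + 0.5522 = 3.337.
⟨E⟩ = 4.237 meV, ⟨E²⟩ = 70.92 meV².
C_V/k_B = (⟨E²⟩ − ⟨E⟩²)/(kT)² = (70.92 − 17.95)/246.5 = 0.21.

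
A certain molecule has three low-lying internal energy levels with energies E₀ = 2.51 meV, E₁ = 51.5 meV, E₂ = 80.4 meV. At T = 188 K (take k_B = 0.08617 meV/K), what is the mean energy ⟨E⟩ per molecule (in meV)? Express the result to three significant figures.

5.36 meV

k_BT = 0.08617 × 188 K = 16.200 meV.
Eᵢ/kT = 0.15494, 3.1790, 4.9630.
Z = Σ e^(−Eᵢ/kT) = e^(−0.15494) + e^(−3.1790) + e^(−4.9630) = 0.85647 + 0.041627 + 0.0069919 = 0.90509.
⟨E⟩ = Σ Eᵢ e^(−Eᵢ/kT) / Z = (2.51·0.85647 + 51.5·0.041627 + 80.4·0.0069919) / 0.90509 = 5.36 meV.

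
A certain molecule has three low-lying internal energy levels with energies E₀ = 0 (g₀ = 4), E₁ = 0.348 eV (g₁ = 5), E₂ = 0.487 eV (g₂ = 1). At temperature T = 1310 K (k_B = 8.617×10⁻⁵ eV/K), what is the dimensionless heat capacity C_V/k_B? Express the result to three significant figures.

k_BT = 8.617×10⁻⁵ × 1310 K = 0.11288 eV.
Eᵢ/kT = 0, 3.0829, 4.3143.
Z = Σ gᵢe^(−Eᵢ/kT) = 4·e^(−0) + 5·e^(−3.0829) + 1·e^(−4.3143) = 4.0000 + 0.22913 + 0.013376 = 4.2425.
⟨E⟩ = 0.020330 eV, ⟨E²⟩ = 0.0072884 eV².
C_V/k_B = (⟨E²⟩ − ⟨E⟩²)/(kT)² = (0.0072884 − 0.00041331)/0.012742 = 0.540.

0.540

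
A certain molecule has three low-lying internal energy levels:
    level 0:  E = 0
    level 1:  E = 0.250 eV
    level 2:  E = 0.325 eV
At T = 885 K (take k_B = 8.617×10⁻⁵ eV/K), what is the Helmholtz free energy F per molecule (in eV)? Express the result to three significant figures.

k_BT = 8.617×10⁻⁵ × 885 K = 0.076260 eV.
Eᵢ/kT = 0, 3.2783, 4.2617.
Z = Σ e^(−Eᵢ/kT) = e^(−0) + e^(−3.2783) + e^(−4.2617) = 1.0000 + 0.037692 + 0.014098 = 1.0518.
F = −kT ln Z = −0.076260 × ln(1.0518) = −0.076260 × 0.050503 = -0.00385 eV.

-0.00385 eV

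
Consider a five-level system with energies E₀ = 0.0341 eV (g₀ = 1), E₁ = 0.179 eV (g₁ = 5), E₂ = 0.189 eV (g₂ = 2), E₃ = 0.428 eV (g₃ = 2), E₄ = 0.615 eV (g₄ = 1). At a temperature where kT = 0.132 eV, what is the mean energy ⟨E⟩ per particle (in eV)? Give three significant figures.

Eᵢ/kT = 0.25833, 1.3561, 1.4318, 3.2424, 4.6591.
Z = Σ gᵢe^(−Eᵢ/kT) = 1·e^(−0.25833) + 5·e^(−1.3561) + 2·e^(−1.4318) + 2·e^(−3.2424) + 1·e^(−4.6591) = 0.77234 + 1.2883 + 0.47776 + 0.078140 + 0.0094750 = 2.6260.
⟨E⟩ = Σ Eᵢ gᵢe^(−Eᵢ/kT) / Z = (0.0341·0.77234 + 0.179·1.2883 + 0.189·0.47776 + 0.428·0.078140 + 0.615·0.0094750) / 2.6260 = 0.147 eV.

0.147 eV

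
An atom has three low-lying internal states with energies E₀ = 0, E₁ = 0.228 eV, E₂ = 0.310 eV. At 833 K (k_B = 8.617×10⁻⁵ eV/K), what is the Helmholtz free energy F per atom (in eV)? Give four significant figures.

k_BT = 8.617×10⁻⁵ × 833 K = 0.0717796 eV.
Eᵢ/kT = 0, 3.17639, 4.31878.
Z = Σ e^(−Eᵢ/kT) = e^(−0) + e^(−3.17639) + e^(−4.31878) = 1.00000 + 0.0417361 + 0.0133161 = 1.05505.
F = −kT ln Z = −0.0717796 × ln(1.05505) = −0.0717796 × 0.0535882 = -0.003847 eV.

-0.003847 eV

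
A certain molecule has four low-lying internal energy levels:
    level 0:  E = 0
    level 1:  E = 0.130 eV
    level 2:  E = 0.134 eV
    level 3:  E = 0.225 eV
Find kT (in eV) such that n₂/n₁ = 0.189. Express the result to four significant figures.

0.002401 eV

n₂/n₁ = exp[−(E₂−E₁)/kT] = 0.189.
⇒ (E₂−E₁)/kT = ln(1/0.189) = ln(5.29101) = 1.66601.
kT = 0.004 eV / 1.66601 = 0.002401 eV.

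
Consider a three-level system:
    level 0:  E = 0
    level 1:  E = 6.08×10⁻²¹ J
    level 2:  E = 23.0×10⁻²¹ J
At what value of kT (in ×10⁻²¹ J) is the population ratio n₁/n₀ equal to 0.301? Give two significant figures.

5.1 ×10⁻²¹ J

n₁/n₀ = exp[−(E₁−E₀)/kT] = 0.301.
⇒ (E₁−E₀)/kT = ln(1/0.301) = ln(3.322) = 1.201.
kT = 6.08 ×10⁻²¹ J / 1.201 = 5.1 ×10⁻²¹ J.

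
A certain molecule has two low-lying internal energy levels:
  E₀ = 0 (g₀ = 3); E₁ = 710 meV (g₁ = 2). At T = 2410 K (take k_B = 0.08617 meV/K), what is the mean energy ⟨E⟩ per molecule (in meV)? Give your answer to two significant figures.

k_BT = 0.08617 × 2410 K = 207.7 meV.
Eᵢ/kT = 0, 3.418.
Z = Σ gᵢe^(−Eᵢ/kT) = 3·e^(−0) + 2·e^(−3.418) = 3.000 + 0.06556 = 3.066.
⟨E⟩ = Σ Eᵢ gᵢe^(−Eᵢ/kT) / Z = (0·3.000 + 710·0.06556) / 3.066 = 15 meV.

15 meV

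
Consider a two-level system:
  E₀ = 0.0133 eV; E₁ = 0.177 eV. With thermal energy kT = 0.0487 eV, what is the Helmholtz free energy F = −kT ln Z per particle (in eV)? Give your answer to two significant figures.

0.012 eV

Eᵢ/kT = 0.2731, 3.634.
Z = Σ e^(−Eᵢ/kT) = e^(−0.2731) + e^(−3.634) = 0.7610 + 0.02641 = 0.7874.
F = −kT ln Z = −0.0487 × ln(0.7874) = −0.0487 × -0.2390 = 0.012 eV.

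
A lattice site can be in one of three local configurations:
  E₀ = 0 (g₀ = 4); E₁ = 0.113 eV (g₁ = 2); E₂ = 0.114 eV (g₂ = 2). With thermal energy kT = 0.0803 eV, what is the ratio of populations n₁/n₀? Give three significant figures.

0.122

n₁/n₀ = (g₁/g₀) exp[−(E₁−E₀)/kT] = (2/4) × exp(−(0.113 eV)/(0.0803 eV)) = (2/4) × exp(-1.4072) = 0.122.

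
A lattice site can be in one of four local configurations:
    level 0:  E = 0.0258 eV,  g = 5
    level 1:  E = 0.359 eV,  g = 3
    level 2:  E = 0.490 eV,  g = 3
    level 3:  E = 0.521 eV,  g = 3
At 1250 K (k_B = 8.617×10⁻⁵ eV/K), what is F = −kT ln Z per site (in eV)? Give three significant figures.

-0.152 eV

k_BT = 8.617×10⁻⁵ × 1250 K = 0.10771 eV.
Eᵢ/kT = 0.23953, 3.3330, 4.5493, 4.8371.
Z = Σ gᵢe^(−Eᵢ/kT) = 5·e^(−0.23953) + 3·e^(−3.3330) + 3·e^(−4.5493) + 3·e^(−4.8371) = 3.9350 + 0.10706 + 0.031724 + 0.023790 = 4.0976.
F = −kT ln Z = −0.10771 × ln(4.0976) = −0.10771 × 1.4104 = -0.152 eV.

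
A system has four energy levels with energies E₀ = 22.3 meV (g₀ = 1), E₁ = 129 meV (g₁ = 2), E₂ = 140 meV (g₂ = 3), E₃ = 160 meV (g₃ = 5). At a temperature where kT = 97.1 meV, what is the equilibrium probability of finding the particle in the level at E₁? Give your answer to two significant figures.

0.18

Eᵢ/kT = 0.2297, 1.329, 1.442, 1.648.
Z = Σ gᵢe^(−Eᵢ/kT) = 1·e^(−0.2297) + 2·e^(−1.329) + 3·e^(−1.442) + 5·e^(−1.648) = 0.7948 + 0.5295 + 0.7094 + 0.9622 = 2.996.
P₁ = g₁ e^(−E₁/kT) / Z = 0.5295/2.996 = 0.18.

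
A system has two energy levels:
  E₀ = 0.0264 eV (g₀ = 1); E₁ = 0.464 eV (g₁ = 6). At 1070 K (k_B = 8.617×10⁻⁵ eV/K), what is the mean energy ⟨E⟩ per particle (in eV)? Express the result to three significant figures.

k_BT = 8.617×10⁻⁵ × 1070 K = 0.092202 eV.
Eᵢ/kT = 0.28633, 5.0324.
Z = Σ gᵢe^(−Eᵢ/kT) = 1·e^(−0.28633) + 6·e^(−5.0324) = 0.75101 + 0.039139 = 0.79015.
⟨E⟩ = Σ Eᵢ gᵢe^(−Eᵢ/kT) / Z = (0.0264·0.75101 + 0.464·0.039139) / 0.79015 = 0.0481 eV.

0.0481 eV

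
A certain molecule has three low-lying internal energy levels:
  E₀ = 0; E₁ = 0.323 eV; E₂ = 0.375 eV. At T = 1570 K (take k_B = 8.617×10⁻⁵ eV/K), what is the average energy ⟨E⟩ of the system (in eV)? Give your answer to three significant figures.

0.0460 eV

k_BT = 8.617×10⁻⁵ × 1570 K = 0.13529 eV.
Eᵢ/kT = 0, 2.3875, 2.7718.
Z = Σ e^(−Eᵢ/kT) = e^(−0) + e^(−2.3875) + e^(−2.7718) = 1.0000 + 0.091859 + 0.062549 = 1.1544.
⟨E⟩ = Σ Eᵢ e^(−Eᵢ/kT) / Z = (0·1.0000 + 0.323·0.091859 + 0.375·0.062549) / 1.1544 = 0.0460 eV.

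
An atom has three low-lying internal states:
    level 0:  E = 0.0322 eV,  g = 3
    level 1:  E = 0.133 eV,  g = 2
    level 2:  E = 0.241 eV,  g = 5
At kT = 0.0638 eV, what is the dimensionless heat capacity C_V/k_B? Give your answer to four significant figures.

Eᵢ/kT = 0.504702, 2.08464, 3.77743.
Z = Σ gᵢe^(−Eᵢ/kT) = 3·e^(−0.504702) + 2·e^(−2.08464) + 5·e^(−3.77743) = 1.81106 + 0.248704 + 0.114407 = 2.17417.
⟨E⟩ = 0.0547178 eV, ⟨E²⟩ = 0.00594341 eV².
C_V/k_B = (⟨E²⟩ − ⟨E⟩²)/(kT)² = (0.00594341 − 0.00299404)/0.00407044 = 0.7246.

0.7246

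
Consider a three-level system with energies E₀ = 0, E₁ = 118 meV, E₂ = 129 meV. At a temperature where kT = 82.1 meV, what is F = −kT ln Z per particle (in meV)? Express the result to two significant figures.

Eᵢ/kT = 0, 1.437, 1.571.
Z = Σ e^(−Eᵢ/kT) = e^(−0) + e^(−1.437) + e^(−1.571) = 1.000 + 0.2376 + 0.2078 = 1.445.
F = −kT ln Z = −82.1 × ln(1.445) = −82.1 × 0.3681 = -30 meV.

-30 meV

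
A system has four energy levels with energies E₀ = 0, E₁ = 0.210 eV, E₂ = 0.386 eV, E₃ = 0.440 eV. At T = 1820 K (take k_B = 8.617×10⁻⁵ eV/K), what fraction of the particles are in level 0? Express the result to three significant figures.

k_BT = 8.617×10⁻⁵ × 1820 K = 0.15683 eV.
Eᵢ/kT = 0, 1.3390, 2.4613, 2.8056.
Z = Σ e^(−Eᵢ/kT) = e^(−0) + e^(−1.3390) + e^(−2.4613) + e^(−2.8056) = 1.0000 + 0.26211 + 0.085324 + 0.060470 = 1.4079.
P₀ = e^(−E₀/kT) / Z = 1.0000/1.4079 = 0.710.

0.710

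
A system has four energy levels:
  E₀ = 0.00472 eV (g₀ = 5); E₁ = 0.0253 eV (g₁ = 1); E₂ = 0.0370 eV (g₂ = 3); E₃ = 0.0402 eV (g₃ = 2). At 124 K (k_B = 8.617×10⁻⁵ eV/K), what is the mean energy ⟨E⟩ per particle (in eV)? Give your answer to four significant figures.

0.006637 eV

k_BT = 8.617×10⁻⁵ × 124 K = 0.0106851 eV.
Eᵢ/kT = 0.441737, 2.36778, 3.46277, 3.76225.
Z = Σ gᵢe^(−Eᵢ/kT) = 5·e^(−0.441737) + 1·e^(−2.36778) + 3·e^(−3.46277) + 2·e^(−3.76225) = 3.21459 + 0.0936885 + 0.0940285 + 0.0464628 = 3.44877.
⟨E⟩ = Σ Eᵢ gᵢe^(−Eᵢ/kT) / Z = (0.00472·3.21459 + 0.0253·0.0936885 + 0.0370·0.0940285 + 0.0402·0.0464628) / 3.44877 = 0.006637 eV.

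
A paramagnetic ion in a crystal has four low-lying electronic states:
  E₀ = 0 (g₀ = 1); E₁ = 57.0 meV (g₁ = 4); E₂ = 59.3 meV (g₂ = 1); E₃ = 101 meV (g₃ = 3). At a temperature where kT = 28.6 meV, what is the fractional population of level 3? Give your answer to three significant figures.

Eᵢ/kT = 0, 1.9930, 2.0734, 3.5315.
Z = Σ gᵢe^(−Eᵢ/kT) = 1·e^(−0) + 4·e^(−1.9930) + 1·e^(−2.0734) + 3·e^(−3.5315) = 1.0000 + 0.54514 + 0.12576 + 0.087783 = 1.7587.
P₃ = g₃ e^(−E₃/kT) / Z = 0.087783/1.7587 = 0.0499.

0.0499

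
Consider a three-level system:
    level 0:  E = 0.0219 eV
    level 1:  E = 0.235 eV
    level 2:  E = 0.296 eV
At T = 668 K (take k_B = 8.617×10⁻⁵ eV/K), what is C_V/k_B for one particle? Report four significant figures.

k_BT = 8.617×10⁻⁵ × 668 K = 0.0575616 eV.
Eᵢ/kT = 0.380462, 4.08258, 5.14232.
Z = Σ e^(−Eᵢ/kT) = e^(−0.380462) + e^(−4.08258) + e^(−5.14232) = 0.683546 + 0.0168639 + 0.00584412 = 0.706254.
⟨E⟩ = 0.0292565 eV, ⟨E²⟩ = 0.00250786 eV².
C_V/k_B = (⟨E²⟩ − ⟨E⟩²)/(kT)² = (0.00250786 − 0.000855943)/0.00331334 = 0.4986.

0.4986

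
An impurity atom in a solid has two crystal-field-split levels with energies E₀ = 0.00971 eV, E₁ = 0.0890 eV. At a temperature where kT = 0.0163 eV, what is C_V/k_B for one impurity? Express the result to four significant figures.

Eᵢ/kT = 0.595706, 5.46012.
Z = Σ e^(−Eᵢ/kT) = e^(−0.595706) + e^(−5.46012) = 0.551173 + 0.00425305 = 0.555426.
⟨E⟩ = 0.0103171 eV, ⟨E²⟩ = 0.000154215 eV².
C_V/k_B = (⟨E²⟩ − ⟨E⟩²)/(kT)² = (0.000154215 − 0.000106443)/0.000265690 = 0.1798.

0.1798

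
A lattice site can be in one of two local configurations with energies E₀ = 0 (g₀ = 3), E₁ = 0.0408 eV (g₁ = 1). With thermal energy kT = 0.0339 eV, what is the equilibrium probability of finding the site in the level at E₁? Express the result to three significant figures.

0.0909

Eᵢ/kT = 0, 1.2035.
Z = Σ gᵢe^(−Eᵢ/kT) = 3·e^(−0) + 1·e^(−1.2035) = 3.0000 + 0.30014 = 3.3001.
P₁ = g₁ e^(−E₁/kT) / Z = 0.30014/3.3001 = 0.0909.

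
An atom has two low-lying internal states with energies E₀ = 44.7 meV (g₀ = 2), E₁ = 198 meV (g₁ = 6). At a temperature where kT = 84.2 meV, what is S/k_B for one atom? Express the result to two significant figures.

Eᵢ/kT = 0.5309, 2.352.
Z = Σ gᵢe^(−Eᵢ/kT) = 2·e^(−0.5309) + 6·e^(−2.352) = 1.176 + 0.5711 = 1.747.
⟨E⟩ = Σ EᵢPᵢ = 94.82 meV.
S/k_B = ln Z + ⟨E⟩/kT = ln(1.747) + 94.82/84.2 = 0.5579 + 1.126 = 1.7.

1.7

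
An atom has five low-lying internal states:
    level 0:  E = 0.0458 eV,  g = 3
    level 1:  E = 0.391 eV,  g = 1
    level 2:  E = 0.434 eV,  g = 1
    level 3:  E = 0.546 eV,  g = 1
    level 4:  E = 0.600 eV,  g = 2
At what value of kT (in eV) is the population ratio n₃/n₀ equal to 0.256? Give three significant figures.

1.89 eV

n₃/n₀ = (g₃/g₀) exp[−(E₃−E₀)/kT] = 0.256.
⇒ (E₃−E₀)/kT = ln((1/3)/0.256) = ln(1.3021) = 0.26398.
kT = 0.5002 eV / 0.26398 = 1.89 eV.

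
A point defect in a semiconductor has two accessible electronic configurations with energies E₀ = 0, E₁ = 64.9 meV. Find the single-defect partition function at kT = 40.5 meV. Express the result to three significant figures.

Z = 1.20

Eᵢ/kT = 0, 1.6025.
Z = Σ e^(−Eᵢ/kT) = e^(−0) + e^(−1.6025) = 1.0000 + 0.20139 = 1.2014.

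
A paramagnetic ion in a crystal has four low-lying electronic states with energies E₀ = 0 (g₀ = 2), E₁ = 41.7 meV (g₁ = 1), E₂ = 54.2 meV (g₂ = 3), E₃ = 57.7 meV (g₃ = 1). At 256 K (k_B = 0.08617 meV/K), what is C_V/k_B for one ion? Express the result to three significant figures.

0.845

k_BT = 0.08617 × 256 K = 22.060 meV.
Eᵢ/kT = 0, 1.8903, 2.4569, 2.6156.
Z = Σ gᵢe^(−Eᵢ/kT) = 2·e^(−0) + 1·e^(−1.8903) + 3·e^(−2.4569) + 1·e^(−2.6156) = 2.0000 + 0.15103 + 0.25710 + 0.073124 = 2.4813.
⟨E⟩ = 9.8545 meV, ⟨E²⟩ = 508.34 meV².
C_V/k_B = (⟨E²⟩ − ⟨E⟩²)/(kT)² = (508.34 − 97.111)/486.64 = 0.845.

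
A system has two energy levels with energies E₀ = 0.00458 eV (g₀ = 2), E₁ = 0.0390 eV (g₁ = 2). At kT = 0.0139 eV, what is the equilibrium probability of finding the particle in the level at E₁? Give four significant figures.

0.07754

Eᵢ/kT = 0.329496, 2.80576.
Z = Σ gᵢe^(−Eᵢ/kT) = 2·e^(−0.329496) + 2·e^(−2.80576) = 1.43857 + 0.120922 = 1.55949.
P₁ = g₁ e^(−E₁/kT) / Z = 0.120922/1.55949 = 0.07754.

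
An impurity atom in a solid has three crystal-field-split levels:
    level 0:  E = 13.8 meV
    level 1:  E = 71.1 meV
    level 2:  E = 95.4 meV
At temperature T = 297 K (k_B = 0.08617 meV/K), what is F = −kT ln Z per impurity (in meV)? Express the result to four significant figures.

10.27 meV

k_BT = 0.08617 × 297 K = 25.5925 meV.
Eᵢ/kT = 0.539220, 2.77816, 3.72765.
Z = Σ e^(−Eᵢ/kT) = e^(−0.539220) + e^(−2.77816) + e^(−3.72765) = 0.583203 + 0.0621528 + 0.0240493 = 0.669405.
F = −kT ln Z = −25.5925 × ln(0.669405) = −25.5925 × -0.401366 = 10.27 meV.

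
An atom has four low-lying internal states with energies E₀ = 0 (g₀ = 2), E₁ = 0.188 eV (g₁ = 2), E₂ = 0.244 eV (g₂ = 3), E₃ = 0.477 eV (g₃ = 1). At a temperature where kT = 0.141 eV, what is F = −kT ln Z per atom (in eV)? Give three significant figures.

Eᵢ/kT = 0, 1.3333, 1.7305, 3.3830.
Z = Σ gᵢe^(−Eᵢ/kT) = 2·e^(−0) + 2·e^(−1.3333) + 3·e^(−1.7305) + 1·e^(−3.3830) = 2.0000 + 0.52721 + 0.53159 + 0.033945 = 3.0927.
F = −kT ln Z = −0.141 × ln(3.0927) = −0.141 × 1.1290 = -0.159 eV.

-0.159 eV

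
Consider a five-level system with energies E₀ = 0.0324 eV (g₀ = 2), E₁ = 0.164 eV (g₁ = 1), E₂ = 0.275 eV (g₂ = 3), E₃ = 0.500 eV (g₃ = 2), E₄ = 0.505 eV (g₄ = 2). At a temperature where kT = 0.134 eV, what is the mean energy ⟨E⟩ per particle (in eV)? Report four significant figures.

0.1077 eV

Eᵢ/kT = 0.241791, 1.22388, 2.05224, 3.73134, 3.76866.
Z = Σ gᵢe^(−Eᵢ/kT) = 2·e^(−0.241791) + 1·e^(−1.22388) + 3·e^(−2.05224) + 2·e^(−3.73134) + 2·e^(−3.76866) = 1.57044 + 0.294087 + 0.385341 + 0.0479214 + 0.0461659 = 2.34396.
⟨E⟩ = Σ Eᵢ gᵢe^(−Eᵢ/kT) / Z = (0.0324·1.57044 + 0.164·0.294087 + 0.275·0.385341 + 0.500·0.0479214 + 0.505·0.0461659) / 2.34396 = 0.1077 eV.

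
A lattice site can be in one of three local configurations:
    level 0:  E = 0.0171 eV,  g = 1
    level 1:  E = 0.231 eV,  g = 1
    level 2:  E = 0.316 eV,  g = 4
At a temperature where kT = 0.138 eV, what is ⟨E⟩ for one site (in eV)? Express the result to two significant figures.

0.13 eV

Eᵢ/kT = 0.1239, 1.674, 2.290.
Z = Σ gᵢe^(−Eᵢ/kT) = 1·e^(−0.1239) + 1·e^(−1.674) + 4·e^(−2.290) = 0.8835 + 0.1875 + 0.4051 = 1.476.
⟨E⟩ = Σ Eᵢ gᵢe^(−Eᵢ/kT) / Z = (0.0171·0.8835 + 0.231·0.1875 + 0.316·0.4051) / 1.476 = 0.13 eV.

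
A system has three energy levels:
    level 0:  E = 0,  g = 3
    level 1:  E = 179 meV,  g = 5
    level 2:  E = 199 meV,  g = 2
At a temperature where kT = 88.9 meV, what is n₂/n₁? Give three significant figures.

n₂/n₁ = (g₂/g₁) exp[−(E₂−E₁)/kT] = (2/5) × exp(−(20 meV)/(88.9 meV)) = (2/5) × exp(-0.22497) = 0.319.

0.319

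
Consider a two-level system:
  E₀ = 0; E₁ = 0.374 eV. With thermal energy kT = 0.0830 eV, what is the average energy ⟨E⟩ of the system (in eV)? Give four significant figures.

Eᵢ/kT = 0, 4.50602.
Z = Σ e^(−Eᵢ/kT) = e^(−0) + e^(−4.50602) = 1.00000 + 0.0110423 = 1.01104.
⟨E⟩ = Σ Eᵢ e^(−Eᵢ/kT) / Z = (0·1.00000 + 0.374·0.0110423) / 1.01104 = 0.004085 eV.

0.004085 eV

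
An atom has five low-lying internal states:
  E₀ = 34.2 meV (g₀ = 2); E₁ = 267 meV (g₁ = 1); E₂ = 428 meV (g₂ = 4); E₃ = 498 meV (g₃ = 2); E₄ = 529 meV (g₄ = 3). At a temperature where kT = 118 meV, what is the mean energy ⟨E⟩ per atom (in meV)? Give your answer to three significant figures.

Eᵢ/kT = 0.28983, 2.2627, 3.6271, 4.2203, 4.4831.
Z = Σ gᵢe^(−Eᵢ/kT) = 2·e^(−0.28983) + 1·e^(−2.2627) + 4·e^(−3.6271) + 2·e^(−4.2203) + 3·e^(−4.4831) = 1.4968 + 0.10407 + 0.10637 + 0.029388 + 0.033895 = 1.7705.
⟨E⟩ = Σ Eᵢ gᵢe^(−Eᵢ/kT) / Z = (34.2·1.4968 + 267·0.10407 + 428·0.10637 + 498·0.029388 + 529·0.033895) / 1.7705 = 88.7 meV.

88.7 meV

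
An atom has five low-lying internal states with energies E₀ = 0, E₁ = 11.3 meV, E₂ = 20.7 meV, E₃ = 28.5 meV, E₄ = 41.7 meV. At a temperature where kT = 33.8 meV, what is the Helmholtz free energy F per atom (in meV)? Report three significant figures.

-36.9 meV

Eᵢ/kT = 0, 0.33432, 0.61243, 0.84320, 1.2337.
Z = Σ e^(−Eᵢ/kT) = e^(−0) + e^(−0.33432) + e^(−0.61243) + e^(−0.84320) + e^(−1.2337) = 1.0000 + 0.71582 + 0.54203 + 0.43033 + 0.29121 = 2.9794.
F = −kT ln Z = −33.8 × ln(2.9794) = −33.8 × 1.0917 = -36.9 meV.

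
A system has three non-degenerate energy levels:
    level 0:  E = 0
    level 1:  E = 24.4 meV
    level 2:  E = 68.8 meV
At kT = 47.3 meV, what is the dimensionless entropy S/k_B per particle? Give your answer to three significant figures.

Eᵢ/kT = 0, 0.51586, 1.4545.
Z = Σ e^(−Eᵢ/kT) = e^(−0) + e^(−0.51586) + e^(−1.4545) = 1.0000 + 0.59699 + 0.23352 = 1.8305.
⟨E⟩ = Σ EᵢPᵢ = 16.735 meV.
S/k_B = ln Z + ⟨E⟩/kT = ln(1.8305) + 16.735/47.3 = 0.60459 + 0.35381 = 0.958.

0.958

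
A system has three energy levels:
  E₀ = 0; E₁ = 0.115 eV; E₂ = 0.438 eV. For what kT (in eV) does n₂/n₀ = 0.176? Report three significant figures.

0.252 eV

n₂/n₀ = exp[−(E₂−E₀)/kT] = 0.176.
⇒ (E₂−E₀)/kT = ln(1/0.176) = ln(5.6818) = 1.7373.
kT = 0.438 eV / 1.7373 = 0.252 eV.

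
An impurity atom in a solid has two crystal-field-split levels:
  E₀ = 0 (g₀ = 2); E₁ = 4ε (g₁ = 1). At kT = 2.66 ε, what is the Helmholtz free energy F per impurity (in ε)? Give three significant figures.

-2.12 ε

Eᵢ/kT = 0, 1.5038.
Z = Σ gᵢe^(−Eᵢ/kT) = 2·e^(−0) + 1·e^(−1.5038) = 2.0000 + 0.22228 = 2.2223.
F = −kT ln Z = −2.66 × ln(2.2223) = −2.66 × 0.79854 = -2.12 ε.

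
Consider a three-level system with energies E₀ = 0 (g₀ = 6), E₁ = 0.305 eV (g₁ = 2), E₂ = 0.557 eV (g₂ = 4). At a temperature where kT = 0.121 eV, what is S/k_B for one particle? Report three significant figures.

1.92

Eᵢ/kT = 0, 2.5207, 4.6033.
Z = Σ gᵢe^(−Eᵢ/kT) = 6·e^(−0) + 2·e^(−2.5207) + 4·e^(−4.6033) = 6.0000 + 0.16081 + 0.040075 = 6.2009.
⟨E⟩ = Σ EᵢPᵢ = 0.011509 eV.
S/k_B = ln Z + ⟨E⟩/kT = ln(6.2009) + 0.011509/0.121 = 1.8247 + 0.095116 = 1.92.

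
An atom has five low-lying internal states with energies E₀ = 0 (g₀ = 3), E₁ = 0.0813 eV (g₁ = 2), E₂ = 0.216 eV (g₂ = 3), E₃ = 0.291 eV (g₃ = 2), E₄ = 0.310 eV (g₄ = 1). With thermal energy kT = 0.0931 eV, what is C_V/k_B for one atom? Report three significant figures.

Eᵢ/kT = 0, 0.87325, 2.3201, 3.1257, 3.3298.
Z = Σ gᵢe^(−Eᵢ/kT) = 3·e^(−0) + 2·e^(−0.87325) + 3·e^(−2.3201) + 2·e^(−3.1257) + 1·e^(−3.3298) = 3.0000 + 0.83518 + 0.29479 + 0.087812 + 0.035800 = 4.2536.
⟨E⟩ = 0.039549 eV, ⟨E²⟩ = 0.0070882 eV².
C_V/k_B = (⟨E²⟩ − ⟨E⟩²)/(kT)² = (0.0070882 − 0.0015641)/0.0086676 = 0.637.

0.637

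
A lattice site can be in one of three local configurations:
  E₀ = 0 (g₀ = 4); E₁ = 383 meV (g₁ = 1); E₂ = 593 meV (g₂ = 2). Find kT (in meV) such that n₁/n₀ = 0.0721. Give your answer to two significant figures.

n₁/n₀ = (g₁/g₀) exp[−(E₁−E₀)/kT] = 0.0721.
⇒ (E₁−E₀)/kT = ln((1/4)/0.0721) = ln(3.467) = 1.243.
kT = 383 meV / 1.243 = 310 meV.

310 meV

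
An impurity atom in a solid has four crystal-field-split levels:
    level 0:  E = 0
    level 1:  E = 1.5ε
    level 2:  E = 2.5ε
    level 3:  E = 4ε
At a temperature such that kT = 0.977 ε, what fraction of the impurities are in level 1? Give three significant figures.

Eᵢ/kT = 0, 1.5353, 2.5589, 4.0942.
Z = Σ e^(−Eᵢ/kT) = e^(−0) + e^(−1.5353) + e^(−2.5589) + e^(−4.0942) = 1.0000 + 0.21539 + 0.077390 + 0.016669 = 1.3094.
P₁ = e^(−E₁/kT) / Z = 0.21539/1.3094 = 0.164.

0.164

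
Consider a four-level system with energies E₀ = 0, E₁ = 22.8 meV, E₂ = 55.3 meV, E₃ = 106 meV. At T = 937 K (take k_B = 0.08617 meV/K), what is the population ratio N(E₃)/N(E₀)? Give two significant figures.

k_BT = 0.08617 × 937 K = 80.74 meV.
n₃/n₀ = exp[−(E₃−E₀)/kT] = exp(−(106 meV)/(80.74 meV)) = exp(-1.313) = 0.27.

0.27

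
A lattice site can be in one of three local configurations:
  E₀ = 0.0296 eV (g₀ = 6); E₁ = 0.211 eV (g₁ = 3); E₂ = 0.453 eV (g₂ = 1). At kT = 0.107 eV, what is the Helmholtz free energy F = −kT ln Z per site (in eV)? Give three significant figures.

Eᵢ/kT = 0.27664, 1.9720, 4.2336.
Z = Σ gᵢe^(−Eᵢ/kT) = 6·e^(−0.27664) + 3·e^(−1.9720) + 1·e^(−4.2336) = 4.5500 + 0.41753 + 0.014500 = 4.9820.
F = −kT ln Z = −0.107 × ln(4.9820) = −0.107 × 1.6058 = -0.172 eV.

-0.172 eV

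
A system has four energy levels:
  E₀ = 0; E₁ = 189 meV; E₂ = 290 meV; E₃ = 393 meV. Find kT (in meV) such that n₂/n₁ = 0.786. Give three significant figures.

419 meV

n₂/n₁ = exp[−(E₂−E₁)/kT] = 0.786.
⇒ (E₂−E₁)/kT = ln(1/0.786) = ln(1.2723) = 0.24083.
kT = 101 meV / 0.24083 = 419 meV.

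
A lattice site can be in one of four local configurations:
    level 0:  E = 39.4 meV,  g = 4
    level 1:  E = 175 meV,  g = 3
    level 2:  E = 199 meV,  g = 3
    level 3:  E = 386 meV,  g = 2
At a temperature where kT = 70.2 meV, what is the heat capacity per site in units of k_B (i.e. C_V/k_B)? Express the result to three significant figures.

Eᵢ/kT = 0.56125, 2.4929, 2.8348, 5.4986.
Z = Σ gᵢe^(−Eᵢ/kT) = 4·e^(−0.56125) + 3·e^(−2.4929) + 3·e^(−2.8348) + 2·e^(−5.4986) = 2.2820 + 0.24801 + 0.17619 + 0.0081850 = 2.7144.
⟨E⟩ = 63.194 meV, ⟨E²⟩ = 7123.0 meV².
C_V/k_B = (⟨E²⟩ − ⟨E⟩²)/(kT)² = (7123.0 − 3993.5)/4928.0 = 0.635.

0.635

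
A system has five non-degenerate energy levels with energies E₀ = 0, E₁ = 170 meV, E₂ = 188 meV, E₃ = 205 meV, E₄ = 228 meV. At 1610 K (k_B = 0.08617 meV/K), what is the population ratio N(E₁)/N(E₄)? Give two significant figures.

1.5

k_BT = 0.08617 × 1610 K = 138.7 meV.
n₁/n₄ = exp[−(E₁−E₄)/kT] = exp(−(-58 meV)/(138.7 meV)) = exp(0.4182) = 1.5.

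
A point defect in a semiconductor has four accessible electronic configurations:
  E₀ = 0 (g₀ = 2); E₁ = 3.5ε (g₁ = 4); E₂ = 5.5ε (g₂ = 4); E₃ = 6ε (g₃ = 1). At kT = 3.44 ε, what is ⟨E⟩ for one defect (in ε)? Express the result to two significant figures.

Eᵢ/kT = 0, 1.017, 1.599, 1.744.
Z = Σ gᵢe^(−Eᵢ/kT) = 2·e^(−0) + 4·e^(−1.017) + 4·e^(−1.599) + 1·e^(−1.744) = 2.000 + 1.447 + 0.8084 + 0.1748 = 4.430.
⟨E⟩ = Σ Eᵢ gᵢe^(−Eᵢ/kT) / Z = (0·2.000 + 3.5·1.447 + 5.5·0.8084 + 6·0.1748) / 4.430 = 2.4 ε.

2.4 ε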